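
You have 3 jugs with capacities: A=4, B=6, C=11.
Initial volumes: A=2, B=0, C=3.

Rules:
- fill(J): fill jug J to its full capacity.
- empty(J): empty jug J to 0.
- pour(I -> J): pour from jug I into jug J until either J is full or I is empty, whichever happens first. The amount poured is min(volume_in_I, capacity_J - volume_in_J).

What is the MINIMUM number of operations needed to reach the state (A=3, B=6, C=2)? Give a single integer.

BFS from (A=2, B=0, C=3). One shortest path:
  1. pour(A -> B) -> (A=0 B=2 C=3)
  2. pour(C -> A) -> (A=3 B=2 C=0)
  3. pour(B -> C) -> (A=3 B=0 C=2)
  4. fill(B) -> (A=3 B=6 C=2)
Reached target in 4 moves.

Answer: 4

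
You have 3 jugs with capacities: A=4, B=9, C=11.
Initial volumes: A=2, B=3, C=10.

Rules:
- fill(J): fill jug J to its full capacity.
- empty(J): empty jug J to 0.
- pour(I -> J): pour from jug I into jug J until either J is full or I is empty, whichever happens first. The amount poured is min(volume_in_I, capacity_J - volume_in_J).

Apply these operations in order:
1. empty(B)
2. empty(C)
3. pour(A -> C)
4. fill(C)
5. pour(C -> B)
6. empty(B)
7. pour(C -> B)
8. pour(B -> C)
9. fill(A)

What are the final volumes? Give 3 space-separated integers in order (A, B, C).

Answer: 4 0 2

Derivation:
Step 1: empty(B) -> (A=2 B=0 C=10)
Step 2: empty(C) -> (A=2 B=0 C=0)
Step 3: pour(A -> C) -> (A=0 B=0 C=2)
Step 4: fill(C) -> (A=0 B=0 C=11)
Step 5: pour(C -> B) -> (A=0 B=9 C=2)
Step 6: empty(B) -> (A=0 B=0 C=2)
Step 7: pour(C -> B) -> (A=0 B=2 C=0)
Step 8: pour(B -> C) -> (A=0 B=0 C=2)
Step 9: fill(A) -> (A=4 B=0 C=2)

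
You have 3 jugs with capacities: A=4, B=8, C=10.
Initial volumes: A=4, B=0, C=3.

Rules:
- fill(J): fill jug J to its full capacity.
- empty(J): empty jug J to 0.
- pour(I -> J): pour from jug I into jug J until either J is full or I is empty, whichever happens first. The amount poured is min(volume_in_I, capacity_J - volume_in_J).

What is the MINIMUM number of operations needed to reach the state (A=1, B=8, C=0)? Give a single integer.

Answer: 5

Derivation:
BFS from (A=4, B=0, C=3). One shortest path:
  1. fill(B) -> (A=4 B=8 C=3)
  2. pour(A -> C) -> (A=0 B=8 C=7)
  3. fill(A) -> (A=4 B=8 C=7)
  4. pour(A -> C) -> (A=1 B=8 C=10)
  5. empty(C) -> (A=1 B=8 C=0)
Reached target in 5 moves.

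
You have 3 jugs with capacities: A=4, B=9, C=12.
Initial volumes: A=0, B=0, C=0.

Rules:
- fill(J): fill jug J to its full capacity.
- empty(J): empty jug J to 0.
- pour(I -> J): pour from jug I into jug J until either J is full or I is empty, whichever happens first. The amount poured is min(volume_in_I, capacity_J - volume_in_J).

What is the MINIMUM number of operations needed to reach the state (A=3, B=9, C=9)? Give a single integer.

Answer: 5

Derivation:
BFS from (A=0, B=0, C=0). One shortest path:
  1. fill(C) -> (A=0 B=0 C=12)
  2. pour(C -> B) -> (A=0 B=9 C=3)
  3. pour(C -> A) -> (A=3 B=9 C=0)
  4. pour(B -> C) -> (A=3 B=0 C=9)
  5. fill(B) -> (A=3 B=9 C=9)
Reached target in 5 moves.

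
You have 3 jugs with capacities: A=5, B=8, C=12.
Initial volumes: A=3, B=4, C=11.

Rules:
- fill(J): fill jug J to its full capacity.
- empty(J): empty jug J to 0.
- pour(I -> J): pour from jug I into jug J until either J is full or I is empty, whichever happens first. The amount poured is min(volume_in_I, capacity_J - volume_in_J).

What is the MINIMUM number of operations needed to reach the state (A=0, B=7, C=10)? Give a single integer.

Answer: 4

Derivation:
BFS from (A=3, B=4, C=11). One shortest path:
  1. fill(B) -> (A=3 B=8 C=11)
  2. pour(B -> C) -> (A=3 B=7 C=12)
  3. pour(C -> A) -> (A=5 B=7 C=10)
  4. empty(A) -> (A=0 B=7 C=10)
Reached target in 4 moves.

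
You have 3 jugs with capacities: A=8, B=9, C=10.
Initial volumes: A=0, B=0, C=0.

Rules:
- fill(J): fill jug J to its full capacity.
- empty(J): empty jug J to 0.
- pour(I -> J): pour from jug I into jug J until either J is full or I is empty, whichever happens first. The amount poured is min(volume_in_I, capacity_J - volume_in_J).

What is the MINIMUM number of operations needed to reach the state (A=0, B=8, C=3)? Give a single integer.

Answer: 7

Derivation:
BFS from (A=0, B=0, C=0). One shortest path:
  1. fill(B) -> (A=0 B=9 C=0)
  2. fill(C) -> (A=0 B=9 C=10)
  3. pour(B -> A) -> (A=8 B=1 C=10)
  4. empty(A) -> (A=0 B=1 C=10)
  5. pour(B -> A) -> (A=1 B=0 C=10)
  6. pour(C -> A) -> (A=8 B=0 C=3)
  7. pour(A -> B) -> (A=0 B=8 C=3)
Reached target in 7 moves.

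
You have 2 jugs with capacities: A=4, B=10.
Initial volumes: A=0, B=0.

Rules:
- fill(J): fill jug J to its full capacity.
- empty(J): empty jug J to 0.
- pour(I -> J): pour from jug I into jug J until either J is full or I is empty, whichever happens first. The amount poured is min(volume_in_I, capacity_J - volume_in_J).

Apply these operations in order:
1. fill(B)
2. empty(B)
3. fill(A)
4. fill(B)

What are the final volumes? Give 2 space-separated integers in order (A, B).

Step 1: fill(B) -> (A=0 B=10)
Step 2: empty(B) -> (A=0 B=0)
Step 3: fill(A) -> (A=4 B=0)
Step 4: fill(B) -> (A=4 B=10)

Answer: 4 10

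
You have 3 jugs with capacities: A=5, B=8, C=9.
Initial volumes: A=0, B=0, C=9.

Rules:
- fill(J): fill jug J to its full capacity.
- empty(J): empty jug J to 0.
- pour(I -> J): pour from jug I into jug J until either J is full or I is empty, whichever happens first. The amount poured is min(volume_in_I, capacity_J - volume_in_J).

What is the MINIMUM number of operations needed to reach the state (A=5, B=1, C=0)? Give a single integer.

Answer: 4

Derivation:
BFS from (A=0, B=0, C=9). One shortest path:
  1. fill(A) -> (A=5 B=0 C=9)
  2. pour(C -> B) -> (A=5 B=8 C=1)
  3. empty(B) -> (A=5 B=0 C=1)
  4. pour(C -> B) -> (A=5 B=1 C=0)
Reached target in 4 moves.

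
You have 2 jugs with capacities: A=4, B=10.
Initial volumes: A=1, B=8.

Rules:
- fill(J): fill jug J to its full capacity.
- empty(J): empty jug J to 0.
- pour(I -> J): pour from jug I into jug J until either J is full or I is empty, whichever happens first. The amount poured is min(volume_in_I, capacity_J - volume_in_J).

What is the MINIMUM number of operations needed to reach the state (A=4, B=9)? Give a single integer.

BFS from (A=1, B=8). One shortest path:
  1. pour(A -> B) -> (A=0 B=9)
  2. fill(A) -> (A=4 B=9)
Reached target in 2 moves.

Answer: 2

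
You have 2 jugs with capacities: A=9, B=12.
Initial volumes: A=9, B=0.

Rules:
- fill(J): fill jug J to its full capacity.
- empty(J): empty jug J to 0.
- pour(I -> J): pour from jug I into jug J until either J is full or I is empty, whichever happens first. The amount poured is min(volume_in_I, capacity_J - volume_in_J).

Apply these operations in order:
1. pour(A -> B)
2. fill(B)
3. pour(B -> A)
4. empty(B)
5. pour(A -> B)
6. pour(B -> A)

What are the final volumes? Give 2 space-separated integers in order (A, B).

Step 1: pour(A -> B) -> (A=0 B=9)
Step 2: fill(B) -> (A=0 B=12)
Step 3: pour(B -> A) -> (A=9 B=3)
Step 4: empty(B) -> (A=9 B=0)
Step 5: pour(A -> B) -> (A=0 B=9)
Step 6: pour(B -> A) -> (A=9 B=0)

Answer: 9 0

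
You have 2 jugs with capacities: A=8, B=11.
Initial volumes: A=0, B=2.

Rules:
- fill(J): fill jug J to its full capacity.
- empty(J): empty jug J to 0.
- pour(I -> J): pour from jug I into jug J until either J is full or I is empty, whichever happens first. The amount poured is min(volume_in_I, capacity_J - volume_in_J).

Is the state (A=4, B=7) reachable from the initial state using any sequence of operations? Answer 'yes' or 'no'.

Answer: no

Derivation:
BFS explored all 38 reachable states.
Reachable set includes: (0,0), (0,1), (0,2), (0,3), (0,4), (0,5), (0,6), (0,7), (0,8), (0,9), (0,10), (0,11) ...
Target (A=4, B=7) not in reachable set → no.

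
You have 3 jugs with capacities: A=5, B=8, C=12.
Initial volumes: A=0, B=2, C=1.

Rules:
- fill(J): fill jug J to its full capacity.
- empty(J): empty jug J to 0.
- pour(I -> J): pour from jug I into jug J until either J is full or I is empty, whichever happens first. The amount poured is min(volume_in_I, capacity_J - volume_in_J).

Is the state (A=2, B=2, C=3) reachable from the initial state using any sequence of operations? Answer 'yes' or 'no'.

Answer: no

Derivation:
BFS explored all 394 reachable states.
Reachable set includes: (0,0,0), (0,0,1), (0,0,2), (0,0,3), (0,0,4), (0,0,5), (0,0,6), (0,0,7), (0,0,8), (0,0,9), (0,0,10), (0,0,11) ...
Target (A=2, B=2, C=3) not in reachable set → no.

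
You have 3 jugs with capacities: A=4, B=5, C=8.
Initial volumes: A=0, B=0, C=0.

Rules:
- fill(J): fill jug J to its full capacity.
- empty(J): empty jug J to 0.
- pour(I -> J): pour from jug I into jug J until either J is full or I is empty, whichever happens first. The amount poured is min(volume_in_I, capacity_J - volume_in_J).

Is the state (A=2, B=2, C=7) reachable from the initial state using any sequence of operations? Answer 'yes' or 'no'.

BFS explored all 186 reachable states.
Reachable set includes: (0,0,0), (0,0,1), (0,0,2), (0,0,3), (0,0,4), (0,0,5), (0,0,6), (0,0,7), (0,0,8), (0,1,0), (0,1,1), (0,1,2) ...
Target (A=2, B=2, C=7) not in reachable set → no.

Answer: no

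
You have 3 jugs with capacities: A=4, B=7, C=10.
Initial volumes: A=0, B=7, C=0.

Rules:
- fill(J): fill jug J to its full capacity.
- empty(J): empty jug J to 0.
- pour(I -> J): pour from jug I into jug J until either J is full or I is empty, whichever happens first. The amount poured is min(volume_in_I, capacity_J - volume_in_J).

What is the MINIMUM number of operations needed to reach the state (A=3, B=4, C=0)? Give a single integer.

BFS from (A=0, B=7, C=0). One shortest path:
  1. pour(B -> A) -> (A=4 B=3 C=0)
  2. pour(A -> C) -> (A=0 B=3 C=4)
  3. pour(B -> A) -> (A=3 B=0 C=4)
  4. pour(C -> B) -> (A=3 B=4 C=0)
Reached target in 4 moves.

Answer: 4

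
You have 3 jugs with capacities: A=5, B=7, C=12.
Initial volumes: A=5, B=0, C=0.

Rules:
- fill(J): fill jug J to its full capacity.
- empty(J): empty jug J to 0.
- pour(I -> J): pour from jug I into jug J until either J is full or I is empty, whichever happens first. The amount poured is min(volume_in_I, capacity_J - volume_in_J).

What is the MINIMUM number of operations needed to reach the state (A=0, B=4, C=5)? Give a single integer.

BFS from (A=5, B=0, C=0). One shortest path:
  1. empty(A) -> (A=0 B=0 C=0)
  2. fill(B) -> (A=0 B=7 C=0)
  3. pour(B -> A) -> (A=5 B=2 C=0)
  4. empty(A) -> (A=0 B=2 C=0)
  5. pour(B -> A) -> (A=2 B=0 C=0)
  6. fill(B) -> (A=2 B=7 C=0)
  7. pour(B -> A) -> (A=5 B=4 C=0)
  8. pour(A -> C) -> (A=0 B=4 C=5)
Reached target in 8 moves.

Answer: 8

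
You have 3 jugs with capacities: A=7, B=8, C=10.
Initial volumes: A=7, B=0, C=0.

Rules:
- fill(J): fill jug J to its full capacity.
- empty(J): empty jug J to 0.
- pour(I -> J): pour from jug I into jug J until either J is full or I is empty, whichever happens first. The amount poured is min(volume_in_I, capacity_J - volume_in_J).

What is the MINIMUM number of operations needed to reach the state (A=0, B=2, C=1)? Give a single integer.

Answer: 8

Derivation:
BFS from (A=7, B=0, C=0). One shortest path:
  1. empty(A) -> (A=0 B=0 C=0)
  2. fill(C) -> (A=0 B=0 C=10)
  3. pour(C -> B) -> (A=0 B=8 C=2)
  4. pour(B -> A) -> (A=7 B=1 C=2)
  5. empty(A) -> (A=0 B=1 C=2)
  6. pour(B -> A) -> (A=1 B=0 C=2)
  7. pour(C -> B) -> (A=1 B=2 C=0)
  8. pour(A -> C) -> (A=0 B=2 C=1)
Reached target in 8 moves.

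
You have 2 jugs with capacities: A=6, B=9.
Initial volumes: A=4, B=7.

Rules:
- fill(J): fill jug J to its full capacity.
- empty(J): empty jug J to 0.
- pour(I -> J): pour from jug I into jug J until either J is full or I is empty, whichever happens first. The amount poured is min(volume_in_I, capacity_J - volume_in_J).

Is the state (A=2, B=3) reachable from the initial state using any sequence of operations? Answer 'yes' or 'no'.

Answer: no

Derivation:
BFS explored all 31 reachable states.
Reachable set includes: (0,0), (0,1), (0,2), (0,3), (0,4), (0,5), (0,6), (0,7), (0,8), (0,9), (1,0), (1,9) ...
Target (A=2, B=3) not in reachable set → no.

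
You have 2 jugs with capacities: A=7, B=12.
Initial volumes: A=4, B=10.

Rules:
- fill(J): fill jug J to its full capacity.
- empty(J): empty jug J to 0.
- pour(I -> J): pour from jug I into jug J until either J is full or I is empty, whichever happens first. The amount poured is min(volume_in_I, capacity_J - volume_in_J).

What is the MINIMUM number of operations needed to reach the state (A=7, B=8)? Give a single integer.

BFS from (A=4, B=10). One shortest path:
  1. empty(A) -> (A=0 B=10)
  2. pour(B -> A) -> (A=7 B=3)
  3. empty(A) -> (A=0 B=3)
  4. pour(B -> A) -> (A=3 B=0)
  5. fill(B) -> (A=3 B=12)
  6. pour(B -> A) -> (A=7 B=8)
Reached target in 6 moves.

Answer: 6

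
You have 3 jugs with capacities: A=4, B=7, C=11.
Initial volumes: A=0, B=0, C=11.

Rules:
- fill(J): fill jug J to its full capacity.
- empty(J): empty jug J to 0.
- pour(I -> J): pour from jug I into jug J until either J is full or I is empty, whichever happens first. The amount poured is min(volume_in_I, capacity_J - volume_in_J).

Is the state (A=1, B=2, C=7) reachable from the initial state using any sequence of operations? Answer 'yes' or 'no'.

Answer: no

Derivation:
BFS explored all 300 reachable states.
Reachable set includes: (0,0,0), (0,0,1), (0,0,2), (0,0,3), (0,0,4), (0,0,5), (0,0,6), (0,0,7), (0,0,8), (0,0,9), (0,0,10), (0,0,11) ...
Target (A=1, B=2, C=7) not in reachable set → no.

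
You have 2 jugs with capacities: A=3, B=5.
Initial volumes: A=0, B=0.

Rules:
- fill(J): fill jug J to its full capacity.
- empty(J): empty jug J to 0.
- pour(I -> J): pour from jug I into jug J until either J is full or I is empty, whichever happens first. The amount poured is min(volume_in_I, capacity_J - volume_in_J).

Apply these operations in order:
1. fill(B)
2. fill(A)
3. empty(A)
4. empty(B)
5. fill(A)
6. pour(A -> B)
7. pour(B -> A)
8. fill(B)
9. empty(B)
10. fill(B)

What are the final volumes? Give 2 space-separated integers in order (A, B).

Step 1: fill(B) -> (A=0 B=5)
Step 2: fill(A) -> (A=3 B=5)
Step 3: empty(A) -> (A=0 B=5)
Step 4: empty(B) -> (A=0 B=0)
Step 5: fill(A) -> (A=3 B=0)
Step 6: pour(A -> B) -> (A=0 B=3)
Step 7: pour(B -> A) -> (A=3 B=0)
Step 8: fill(B) -> (A=3 B=5)
Step 9: empty(B) -> (A=3 B=0)
Step 10: fill(B) -> (A=3 B=5)

Answer: 3 5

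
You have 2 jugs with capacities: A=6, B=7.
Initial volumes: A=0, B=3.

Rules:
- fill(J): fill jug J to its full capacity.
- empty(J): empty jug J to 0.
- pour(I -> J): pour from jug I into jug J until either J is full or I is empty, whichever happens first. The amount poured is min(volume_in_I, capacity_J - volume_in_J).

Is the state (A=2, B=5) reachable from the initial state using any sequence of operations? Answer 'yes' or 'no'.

Answer: no

Derivation:
BFS explored all 26 reachable states.
Reachable set includes: (0,0), (0,1), (0,2), (0,3), (0,4), (0,5), (0,6), (0,7), (1,0), (1,7), (2,0), (2,7) ...
Target (A=2, B=5) not in reachable set → no.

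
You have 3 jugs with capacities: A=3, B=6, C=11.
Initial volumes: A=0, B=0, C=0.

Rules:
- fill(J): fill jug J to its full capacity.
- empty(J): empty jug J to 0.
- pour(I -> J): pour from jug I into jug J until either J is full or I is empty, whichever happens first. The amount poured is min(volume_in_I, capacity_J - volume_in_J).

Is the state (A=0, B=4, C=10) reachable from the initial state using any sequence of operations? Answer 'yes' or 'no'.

Answer: yes

Derivation:
BFS from (A=0, B=0, C=0):
  1. fill(C) -> (A=0 B=0 C=11)
  2. pour(C -> A) -> (A=3 B=0 C=8)
  3. empty(A) -> (A=0 B=0 C=8)
  4. pour(C -> B) -> (A=0 B=6 C=2)
  5. pour(C -> A) -> (A=2 B=6 C=0)
  6. pour(B -> C) -> (A=2 B=0 C=6)
  7. fill(B) -> (A=2 B=6 C=6)
  8. pour(B -> C) -> (A=2 B=1 C=11)
  9. pour(C -> A) -> (A=3 B=1 C=10)
  10. pour(A -> B) -> (A=0 B=4 C=10)
Target reached → yes.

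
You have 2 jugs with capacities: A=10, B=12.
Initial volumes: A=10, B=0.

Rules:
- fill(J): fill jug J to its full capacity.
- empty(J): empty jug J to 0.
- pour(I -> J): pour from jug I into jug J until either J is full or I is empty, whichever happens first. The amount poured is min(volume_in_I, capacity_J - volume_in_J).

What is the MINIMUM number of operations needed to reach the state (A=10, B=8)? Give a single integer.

BFS from (A=10, B=0). One shortest path:
  1. pour(A -> B) -> (A=0 B=10)
  2. fill(A) -> (A=10 B=10)
  3. pour(A -> B) -> (A=8 B=12)
  4. empty(B) -> (A=8 B=0)
  5. pour(A -> B) -> (A=0 B=8)
  6. fill(A) -> (A=10 B=8)
Reached target in 6 moves.

Answer: 6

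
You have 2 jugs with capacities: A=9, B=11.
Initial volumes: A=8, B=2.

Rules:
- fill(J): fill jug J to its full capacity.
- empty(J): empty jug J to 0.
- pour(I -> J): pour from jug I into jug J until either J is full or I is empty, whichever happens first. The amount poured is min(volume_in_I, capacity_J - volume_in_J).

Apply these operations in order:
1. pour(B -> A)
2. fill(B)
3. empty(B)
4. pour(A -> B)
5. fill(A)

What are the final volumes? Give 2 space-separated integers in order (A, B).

Answer: 9 9

Derivation:
Step 1: pour(B -> A) -> (A=9 B=1)
Step 2: fill(B) -> (A=9 B=11)
Step 3: empty(B) -> (A=9 B=0)
Step 4: pour(A -> B) -> (A=0 B=9)
Step 5: fill(A) -> (A=9 B=9)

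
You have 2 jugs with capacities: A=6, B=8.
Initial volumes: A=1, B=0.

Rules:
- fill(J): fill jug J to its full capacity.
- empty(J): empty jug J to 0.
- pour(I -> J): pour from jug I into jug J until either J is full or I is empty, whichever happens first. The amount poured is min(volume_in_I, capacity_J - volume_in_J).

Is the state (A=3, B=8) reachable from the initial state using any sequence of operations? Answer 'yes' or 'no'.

Answer: yes

Derivation:
BFS from (A=1, B=0):
  1. fill(B) -> (A=1 B=8)
  2. pour(B -> A) -> (A=6 B=3)
  3. empty(A) -> (A=0 B=3)
  4. pour(B -> A) -> (A=3 B=0)
  5. fill(B) -> (A=3 B=8)
Target reached → yes.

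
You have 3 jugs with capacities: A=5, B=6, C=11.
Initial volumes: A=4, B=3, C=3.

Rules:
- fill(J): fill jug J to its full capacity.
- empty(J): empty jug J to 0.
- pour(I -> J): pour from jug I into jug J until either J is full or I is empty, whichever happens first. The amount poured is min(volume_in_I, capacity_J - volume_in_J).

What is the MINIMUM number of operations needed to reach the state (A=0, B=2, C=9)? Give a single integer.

Answer: 4

Derivation:
BFS from (A=4, B=3, C=3). One shortest path:
  1. fill(A) -> (A=5 B=3 C=3)
  2. pour(A -> B) -> (A=2 B=6 C=3)
  3. pour(B -> C) -> (A=2 B=0 C=9)
  4. pour(A -> B) -> (A=0 B=2 C=9)
Reached target in 4 moves.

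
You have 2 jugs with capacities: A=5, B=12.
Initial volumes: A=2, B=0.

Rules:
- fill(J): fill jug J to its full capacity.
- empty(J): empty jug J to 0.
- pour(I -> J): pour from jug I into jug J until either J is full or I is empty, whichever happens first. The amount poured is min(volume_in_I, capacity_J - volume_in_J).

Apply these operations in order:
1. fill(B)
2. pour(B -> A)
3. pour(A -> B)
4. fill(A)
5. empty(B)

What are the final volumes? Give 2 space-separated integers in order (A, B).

Step 1: fill(B) -> (A=2 B=12)
Step 2: pour(B -> A) -> (A=5 B=9)
Step 3: pour(A -> B) -> (A=2 B=12)
Step 4: fill(A) -> (A=5 B=12)
Step 5: empty(B) -> (A=5 B=0)

Answer: 5 0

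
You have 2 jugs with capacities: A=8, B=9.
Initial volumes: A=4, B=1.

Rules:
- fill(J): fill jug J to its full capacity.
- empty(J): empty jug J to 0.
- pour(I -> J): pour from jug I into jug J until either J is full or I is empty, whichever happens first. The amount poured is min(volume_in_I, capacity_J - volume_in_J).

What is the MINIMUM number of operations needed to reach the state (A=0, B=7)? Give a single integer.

Answer: 7

Derivation:
BFS from (A=4, B=1). One shortest path:
  1. fill(A) -> (A=8 B=1)
  2. empty(B) -> (A=8 B=0)
  3. pour(A -> B) -> (A=0 B=8)
  4. fill(A) -> (A=8 B=8)
  5. pour(A -> B) -> (A=7 B=9)
  6. empty(B) -> (A=7 B=0)
  7. pour(A -> B) -> (A=0 B=7)
Reached target in 7 moves.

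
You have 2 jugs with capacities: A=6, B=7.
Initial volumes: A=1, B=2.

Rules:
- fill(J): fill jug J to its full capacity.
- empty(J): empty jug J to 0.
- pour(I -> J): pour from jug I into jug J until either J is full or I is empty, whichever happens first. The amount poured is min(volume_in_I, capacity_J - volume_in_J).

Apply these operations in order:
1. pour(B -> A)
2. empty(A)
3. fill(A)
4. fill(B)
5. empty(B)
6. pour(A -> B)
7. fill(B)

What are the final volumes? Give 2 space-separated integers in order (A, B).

Answer: 0 7

Derivation:
Step 1: pour(B -> A) -> (A=3 B=0)
Step 2: empty(A) -> (A=0 B=0)
Step 3: fill(A) -> (A=6 B=0)
Step 4: fill(B) -> (A=6 B=7)
Step 5: empty(B) -> (A=6 B=0)
Step 6: pour(A -> B) -> (A=0 B=6)
Step 7: fill(B) -> (A=0 B=7)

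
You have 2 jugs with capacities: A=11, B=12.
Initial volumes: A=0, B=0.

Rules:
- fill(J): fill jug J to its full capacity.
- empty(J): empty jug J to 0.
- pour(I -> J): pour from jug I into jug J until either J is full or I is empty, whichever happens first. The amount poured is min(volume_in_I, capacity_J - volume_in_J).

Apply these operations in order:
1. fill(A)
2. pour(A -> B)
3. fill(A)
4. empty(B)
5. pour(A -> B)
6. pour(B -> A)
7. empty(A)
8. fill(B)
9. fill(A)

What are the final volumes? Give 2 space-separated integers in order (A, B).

Answer: 11 12

Derivation:
Step 1: fill(A) -> (A=11 B=0)
Step 2: pour(A -> B) -> (A=0 B=11)
Step 3: fill(A) -> (A=11 B=11)
Step 4: empty(B) -> (A=11 B=0)
Step 5: pour(A -> B) -> (A=0 B=11)
Step 6: pour(B -> A) -> (A=11 B=0)
Step 7: empty(A) -> (A=0 B=0)
Step 8: fill(B) -> (A=0 B=12)
Step 9: fill(A) -> (A=11 B=12)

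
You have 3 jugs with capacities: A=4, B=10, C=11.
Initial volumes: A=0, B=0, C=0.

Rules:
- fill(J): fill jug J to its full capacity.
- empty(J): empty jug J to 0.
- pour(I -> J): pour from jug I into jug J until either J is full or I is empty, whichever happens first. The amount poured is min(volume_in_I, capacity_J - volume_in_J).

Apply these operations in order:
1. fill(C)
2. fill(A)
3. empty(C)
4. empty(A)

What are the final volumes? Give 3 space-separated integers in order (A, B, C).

Answer: 0 0 0

Derivation:
Step 1: fill(C) -> (A=0 B=0 C=11)
Step 2: fill(A) -> (A=4 B=0 C=11)
Step 3: empty(C) -> (A=4 B=0 C=0)
Step 4: empty(A) -> (A=0 B=0 C=0)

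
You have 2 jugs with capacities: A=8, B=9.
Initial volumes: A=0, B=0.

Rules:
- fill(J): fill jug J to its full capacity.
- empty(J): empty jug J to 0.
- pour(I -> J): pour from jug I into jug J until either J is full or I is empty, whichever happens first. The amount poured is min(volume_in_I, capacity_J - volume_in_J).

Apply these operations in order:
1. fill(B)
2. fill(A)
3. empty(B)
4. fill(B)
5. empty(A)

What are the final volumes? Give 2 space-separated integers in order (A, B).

Answer: 0 9

Derivation:
Step 1: fill(B) -> (A=0 B=9)
Step 2: fill(A) -> (A=8 B=9)
Step 3: empty(B) -> (A=8 B=0)
Step 4: fill(B) -> (A=8 B=9)
Step 5: empty(A) -> (A=0 B=9)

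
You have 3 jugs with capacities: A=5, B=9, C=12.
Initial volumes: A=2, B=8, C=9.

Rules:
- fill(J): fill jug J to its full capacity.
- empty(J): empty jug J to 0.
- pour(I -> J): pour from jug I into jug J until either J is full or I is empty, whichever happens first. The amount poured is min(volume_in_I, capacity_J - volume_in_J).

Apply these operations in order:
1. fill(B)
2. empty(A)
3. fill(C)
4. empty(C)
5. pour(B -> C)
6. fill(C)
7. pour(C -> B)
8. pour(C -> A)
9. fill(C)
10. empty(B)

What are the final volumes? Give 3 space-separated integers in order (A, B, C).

Step 1: fill(B) -> (A=2 B=9 C=9)
Step 2: empty(A) -> (A=0 B=9 C=9)
Step 3: fill(C) -> (A=0 B=9 C=12)
Step 4: empty(C) -> (A=0 B=9 C=0)
Step 5: pour(B -> C) -> (A=0 B=0 C=9)
Step 6: fill(C) -> (A=0 B=0 C=12)
Step 7: pour(C -> B) -> (A=0 B=9 C=3)
Step 8: pour(C -> A) -> (A=3 B=9 C=0)
Step 9: fill(C) -> (A=3 B=9 C=12)
Step 10: empty(B) -> (A=3 B=0 C=12)

Answer: 3 0 12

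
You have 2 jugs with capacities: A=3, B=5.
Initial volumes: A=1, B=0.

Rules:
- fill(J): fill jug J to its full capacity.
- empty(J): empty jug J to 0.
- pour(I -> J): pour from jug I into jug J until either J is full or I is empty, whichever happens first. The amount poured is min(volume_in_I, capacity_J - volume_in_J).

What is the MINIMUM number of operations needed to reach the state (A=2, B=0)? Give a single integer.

Answer: 5

Derivation:
BFS from (A=1, B=0). One shortest path:
  1. empty(A) -> (A=0 B=0)
  2. fill(B) -> (A=0 B=5)
  3. pour(B -> A) -> (A=3 B=2)
  4. empty(A) -> (A=0 B=2)
  5. pour(B -> A) -> (A=2 B=0)
Reached target in 5 moves.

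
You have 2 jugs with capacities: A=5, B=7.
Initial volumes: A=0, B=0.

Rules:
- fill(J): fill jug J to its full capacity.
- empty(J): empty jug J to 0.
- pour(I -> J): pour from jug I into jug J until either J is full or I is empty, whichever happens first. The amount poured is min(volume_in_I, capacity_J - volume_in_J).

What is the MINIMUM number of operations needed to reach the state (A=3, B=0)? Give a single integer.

Answer: 5

Derivation:
BFS from (A=0, B=0). One shortest path:
  1. fill(A) -> (A=5 B=0)
  2. pour(A -> B) -> (A=0 B=5)
  3. fill(A) -> (A=5 B=5)
  4. pour(A -> B) -> (A=3 B=7)
  5. empty(B) -> (A=3 B=0)
Reached target in 5 moves.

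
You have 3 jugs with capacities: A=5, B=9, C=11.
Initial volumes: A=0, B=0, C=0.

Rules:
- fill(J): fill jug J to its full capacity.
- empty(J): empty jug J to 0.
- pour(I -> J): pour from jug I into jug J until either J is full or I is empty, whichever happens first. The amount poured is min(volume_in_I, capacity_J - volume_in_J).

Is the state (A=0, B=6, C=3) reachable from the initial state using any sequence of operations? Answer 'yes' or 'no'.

BFS from (A=0, B=0, C=0):
  1. fill(A) -> (A=5 B=0 C=0)
  2. fill(B) -> (A=5 B=9 C=0)
  3. pour(A -> C) -> (A=0 B=9 C=5)
  4. pour(B -> C) -> (A=0 B=3 C=11)
  5. pour(C -> A) -> (A=5 B=3 C=6)
  6. empty(A) -> (A=0 B=3 C=6)
  7. pour(B -> A) -> (A=3 B=0 C=6)
  8. pour(C -> B) -> (A=3 B=6 C=0)
  9. pour(A -> C) -> (A=0 B=6 C=3)
Target reached → yes.

Answer: yes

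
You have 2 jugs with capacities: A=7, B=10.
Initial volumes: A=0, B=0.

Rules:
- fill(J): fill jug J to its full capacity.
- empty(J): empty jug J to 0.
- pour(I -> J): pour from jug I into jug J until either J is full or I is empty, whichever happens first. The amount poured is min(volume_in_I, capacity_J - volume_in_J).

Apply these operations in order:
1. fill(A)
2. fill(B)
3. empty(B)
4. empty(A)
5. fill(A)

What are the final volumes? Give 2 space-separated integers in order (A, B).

Step 1: fill(A) -> (A=7 B=0)
Step 2: fill(B) -> (A=7 B=10)
Step 3: empty(B) -> (A=7 B=0)
Step 4: empty(A) -> (A=0 B=0)
Step 5: fill(A) -> (A=7 B=0)

Answer: 7 0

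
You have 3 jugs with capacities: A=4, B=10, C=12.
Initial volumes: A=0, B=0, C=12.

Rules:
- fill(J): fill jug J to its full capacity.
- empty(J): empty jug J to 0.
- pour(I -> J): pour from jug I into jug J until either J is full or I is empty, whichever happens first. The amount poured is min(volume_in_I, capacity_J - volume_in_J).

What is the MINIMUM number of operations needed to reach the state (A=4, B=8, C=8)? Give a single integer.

BFS from (A=0, B=0, C=12). One shortest path:
  1. fill(A) -> (A=4 B=0 C=12)
  2. pour(A -> B) -> (A=0 B=4 C=12)
  3. fill(A) -> (A=4 B=4 C=12)
  4. pour(A -> B) -> (A=0 B=8 C=12)
  5. pour(C -> A) -> (A=4 B=8 C=8)
Reached target in 5 moves.

Answer: 5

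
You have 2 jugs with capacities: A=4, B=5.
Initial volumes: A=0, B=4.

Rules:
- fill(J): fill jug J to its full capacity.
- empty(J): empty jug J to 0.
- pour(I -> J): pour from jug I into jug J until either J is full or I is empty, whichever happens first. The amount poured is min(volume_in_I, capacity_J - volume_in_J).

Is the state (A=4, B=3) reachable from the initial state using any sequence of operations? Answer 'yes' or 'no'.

Answer: yes

Derivation:
BFS from (A=0, B=4):
  1. fill(A) -> (A=4 B=4)
  2. pour(A -> B) -> (A=3 B=5)
  3. empty(B) -> (A=3 B=0)
  4. pour(A -> B) -> (A=0 B=3)
  5. fill(A) -> (A=4 B=3)
Target reached → yes.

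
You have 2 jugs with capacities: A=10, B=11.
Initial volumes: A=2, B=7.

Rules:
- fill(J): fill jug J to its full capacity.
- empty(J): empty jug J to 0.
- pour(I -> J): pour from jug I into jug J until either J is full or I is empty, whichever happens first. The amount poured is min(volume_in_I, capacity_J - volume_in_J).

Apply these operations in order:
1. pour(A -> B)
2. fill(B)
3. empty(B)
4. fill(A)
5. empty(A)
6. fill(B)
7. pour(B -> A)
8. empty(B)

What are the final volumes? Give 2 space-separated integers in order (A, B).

Answer: 10 0

Derivation:
Step 1: pour(A -> B) -> (A=0 B=9)
Step 2: fill(B) -> (A=0 B=11)
Step 3: empty(B) -> (A=0 B=0)
Step 4: fill(A) -> (A=10 B=0)
Step 5: empty(A) -> (A=0 B=0)
Step 6: fill(B) -> (A=0 B=11)
Step 7: pour(B -> A) -> (A=10 B=1)
Step 8: empty(B) -> (A=10 B=0)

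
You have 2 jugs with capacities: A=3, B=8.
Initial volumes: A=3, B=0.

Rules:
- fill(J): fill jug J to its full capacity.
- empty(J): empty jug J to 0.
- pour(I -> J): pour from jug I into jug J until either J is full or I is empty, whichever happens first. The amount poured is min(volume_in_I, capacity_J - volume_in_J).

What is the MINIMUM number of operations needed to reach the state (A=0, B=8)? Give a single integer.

BFS from (A=3, B=0). One shortest path:
  1. empty(A) -> (A=0 B=0)
  2. fill(B) -> (A=0 B=8)
Reached target in 2 moves.

Answer: 2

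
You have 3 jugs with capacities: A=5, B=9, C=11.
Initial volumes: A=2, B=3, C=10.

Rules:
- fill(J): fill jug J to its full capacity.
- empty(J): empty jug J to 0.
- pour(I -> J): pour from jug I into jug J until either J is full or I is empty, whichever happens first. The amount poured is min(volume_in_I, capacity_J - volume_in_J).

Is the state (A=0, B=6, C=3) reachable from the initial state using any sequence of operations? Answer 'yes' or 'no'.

Answer: yes

Derivation:
BFS from (A=2, B=3, C=10):
  1. empty(C) -> (A=2 B=3 C=0)
  2. pour(B -> C) -> (A=2 B=0 C=3)
  3. fill(B) -> (A=2 B=9 C=3)
  4. pour(B -> A) -> (A=5 B=6 C=3)
  5. empty(A) -> (A=0 B=6 C=3)
Target reached → yes.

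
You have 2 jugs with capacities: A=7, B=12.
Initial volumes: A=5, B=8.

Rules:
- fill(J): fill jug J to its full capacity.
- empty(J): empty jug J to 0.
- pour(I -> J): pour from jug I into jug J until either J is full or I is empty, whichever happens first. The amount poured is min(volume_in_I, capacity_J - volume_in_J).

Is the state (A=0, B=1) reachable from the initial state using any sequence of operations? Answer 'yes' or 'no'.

BFS from (A=5, B=8):
  1. empty(A) -> (A=0 B=8)
  2. pour(B -> A) -> (A=7 B=1)
  3. empty(A) -> (A=0 B=1)
Target reached → yes.

Answer: yes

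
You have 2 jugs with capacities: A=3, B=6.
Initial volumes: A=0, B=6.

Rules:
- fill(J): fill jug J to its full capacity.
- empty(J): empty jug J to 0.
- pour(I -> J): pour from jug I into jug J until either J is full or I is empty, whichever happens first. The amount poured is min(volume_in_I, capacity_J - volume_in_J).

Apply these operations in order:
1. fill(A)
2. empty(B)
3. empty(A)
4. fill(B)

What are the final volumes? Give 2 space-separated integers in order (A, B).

Answer: 0 6

Derivation:
Step 1: fill(A) -> (A=3 B=6)
Step 2: empty(B) -> (A=3 B=0)
Step 3: empty(A) -> (A=0 B=0)
Step 4: fill(B) -> (A=0 B=6)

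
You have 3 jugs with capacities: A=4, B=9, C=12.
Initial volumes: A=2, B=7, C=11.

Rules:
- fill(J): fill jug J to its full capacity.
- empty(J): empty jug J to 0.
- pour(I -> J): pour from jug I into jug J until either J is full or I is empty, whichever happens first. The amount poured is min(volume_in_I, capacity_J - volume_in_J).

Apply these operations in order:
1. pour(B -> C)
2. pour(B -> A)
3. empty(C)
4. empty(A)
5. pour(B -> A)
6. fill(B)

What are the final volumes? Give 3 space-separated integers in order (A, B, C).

Step 1: pour(B -> C) -> (A=2 B=6 C=12)
Step 2: pour(B -> A) -> (A=4 B=4 C=12)
Step 3: empty(C) -> (A=4 B=4 C=0)
Step 4: empty(A) -> (A=0 B=4 C=0)
Step 5: pour(B -> A) -> (A=4 B=0 C=0)
Step 6: fill(B) -> (A=4 B=9 C=0)

Answer: 4 9 0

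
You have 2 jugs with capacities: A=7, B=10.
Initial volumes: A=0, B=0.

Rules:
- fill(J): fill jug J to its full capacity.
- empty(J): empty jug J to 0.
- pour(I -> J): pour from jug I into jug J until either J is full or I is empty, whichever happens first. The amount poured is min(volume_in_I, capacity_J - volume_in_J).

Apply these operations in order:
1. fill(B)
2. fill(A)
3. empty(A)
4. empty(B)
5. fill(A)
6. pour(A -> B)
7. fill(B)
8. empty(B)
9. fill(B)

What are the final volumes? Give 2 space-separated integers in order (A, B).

Answer: 0 10

Derivation:
Step 1: fill(B) -> (A=0 B=10)
Step 2: fill(A) -> (A=7 B=10)
Step 3: empty(A) -> (A=0 B=10)
Step 4: empty(B) -> (A=0 B=0)
Step 5: fill(A) -> (A=7 B=0)
Step 6: pour(A -> B) -> (A=0 B=7)
Step 7: fill(B) -> (A=0 B=10)
Step 8: empty(B) -> (A=0 B=0)
Step 9: fill(B) -> (A=0 B=10)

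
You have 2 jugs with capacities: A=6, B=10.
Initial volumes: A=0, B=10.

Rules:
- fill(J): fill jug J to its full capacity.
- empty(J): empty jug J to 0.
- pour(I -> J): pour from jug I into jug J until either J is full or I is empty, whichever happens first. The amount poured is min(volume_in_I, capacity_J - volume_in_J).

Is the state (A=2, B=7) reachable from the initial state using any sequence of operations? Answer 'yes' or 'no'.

BFS explored all 16 reachable states.
Reachable set includes: (0,0), (0,2), (0,4), (0,6), (0,8), (0,10), (2,0), (2,10), (4,0), (4,10), (6,0), (6,2) ...
Target (A=2, B=7) not in reachable set → no.

Answer: no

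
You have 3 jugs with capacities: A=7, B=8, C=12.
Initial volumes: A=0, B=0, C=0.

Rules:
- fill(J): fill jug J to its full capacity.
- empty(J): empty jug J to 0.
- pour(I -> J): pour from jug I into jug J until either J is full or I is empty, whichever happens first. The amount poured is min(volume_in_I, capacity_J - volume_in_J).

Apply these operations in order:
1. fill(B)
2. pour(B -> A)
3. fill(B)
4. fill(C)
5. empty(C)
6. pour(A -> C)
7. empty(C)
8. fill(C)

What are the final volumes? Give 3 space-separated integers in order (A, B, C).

Step 1: fill(B) -> (A=0 B=8 C=0)
Step 2: pour(B -> A) -> (A=7 B=1 C=0)
Step 3: fill(B) -> (A=7 B=8 C=0)
Step 4: fill(C) -> (A=7 B=8 C=12)
Step 5: empty(C) -> (A=7 B=8 C=0)
Step 6: pour(A -> C) -> (A=0 B=8 C=7)
Step 7: empty(C) -> (A=0 B=8 C=0)
Step 8: fill(C) -> (A=0 B=8 C=12)

Answer: 0 8 12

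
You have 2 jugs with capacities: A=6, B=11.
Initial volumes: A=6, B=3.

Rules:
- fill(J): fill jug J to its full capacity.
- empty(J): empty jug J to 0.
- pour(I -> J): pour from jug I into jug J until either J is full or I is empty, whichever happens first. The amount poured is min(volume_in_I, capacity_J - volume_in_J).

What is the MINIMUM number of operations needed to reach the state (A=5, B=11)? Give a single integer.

Answer: 6

Derivation:
BFS from (A=6, B=3). One shortest path:
  1. empty(A) -> (A=0 B=3)
  2. fill(B) -> (A=0 B=11)
  3. pour(B -> A) -> (A=6 B=5)
  4. empty(A) -> (A=0 B=5)
  5. pour(B -> A) -> (A=5 B=0)
  6. fill(B) -> (A=5 B=11)
Reached target in 6 moves.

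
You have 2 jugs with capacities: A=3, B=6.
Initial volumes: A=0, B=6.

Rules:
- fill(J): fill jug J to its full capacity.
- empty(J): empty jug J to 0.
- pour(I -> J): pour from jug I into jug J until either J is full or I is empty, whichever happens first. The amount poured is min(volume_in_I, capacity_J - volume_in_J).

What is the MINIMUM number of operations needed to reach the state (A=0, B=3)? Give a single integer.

BFS from (A=0, B=6). One shortest path:
  1. pour(B -> A) -> (A=3 B=3)
  2. empty(A) -> (A=0 B=3)
Reached target in 2 moves.

Answer: 2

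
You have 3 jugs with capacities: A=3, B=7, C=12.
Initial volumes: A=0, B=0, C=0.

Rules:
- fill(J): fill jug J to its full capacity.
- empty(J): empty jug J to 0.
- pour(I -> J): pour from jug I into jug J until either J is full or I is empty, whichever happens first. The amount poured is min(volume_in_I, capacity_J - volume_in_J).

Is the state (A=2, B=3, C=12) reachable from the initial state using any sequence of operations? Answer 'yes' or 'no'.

BFS from (A=0, B=0, C=0):
  1. fill(C) -> (A=0 B=0 C=12)
  2. pour(C -> A) -> (A=3 B=0 C=9)
  3. pour(C -> B) -> (A=3 B=7 C=2)
  4. empty(B) -> (A=3 B=0 C=2)
  5. pour(A -> B) -> (A=0 B=3 C=2)
  6. pour(C -> A) -> (A=2 B=3 C=0)
  7. fill(C) -> (A=2 B=3 C=12)
Target reached → yes.

Answer: yes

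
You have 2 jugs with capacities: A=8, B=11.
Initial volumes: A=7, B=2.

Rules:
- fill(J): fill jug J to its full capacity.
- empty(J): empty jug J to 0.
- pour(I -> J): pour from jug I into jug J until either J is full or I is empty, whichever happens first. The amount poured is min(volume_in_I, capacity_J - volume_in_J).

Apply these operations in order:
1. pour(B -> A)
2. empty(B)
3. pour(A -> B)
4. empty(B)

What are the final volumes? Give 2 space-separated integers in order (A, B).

Step 1: pour(B -> A) -> (A=8 B=1)
Step 2: empty(B) -> (A=8 B=0)
Step 3: pour(A -> B) -> (A=0 B=8)
Step 4: empty(B) -> (A=0 B=0)

Answer: 0 0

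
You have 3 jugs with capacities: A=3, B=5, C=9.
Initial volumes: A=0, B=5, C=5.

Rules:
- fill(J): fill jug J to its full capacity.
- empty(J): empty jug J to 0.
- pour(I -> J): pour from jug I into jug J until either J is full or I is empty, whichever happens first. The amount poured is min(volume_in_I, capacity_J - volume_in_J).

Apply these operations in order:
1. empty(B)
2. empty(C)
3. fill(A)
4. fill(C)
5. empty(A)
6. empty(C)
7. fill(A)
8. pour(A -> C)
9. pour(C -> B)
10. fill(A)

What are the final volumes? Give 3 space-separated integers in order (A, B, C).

Answer: 3 3 0

Derivation:
Step 1: empty(B) -> (A=0 B=0 C=5)
Step 2: empty(C) -> (A=0 B=0 C=0)
Step 3: fill(A) -> (A=3 B=0 C=0)
Step 4: fill(C) -> (A=3 B=0 C=9)
Step 5: empty(A) -> (A=0 B=0 C=9)
Step 6: empty(C) -> (A=0 B=0 C=0)
Step 7: fill(A) -> (A=3 B=0 C=0)
Step 8: pour(A -> C) -> (A=0 B=0 C=3)
Step 9: pour(C -> B) -> (A=0 B=3 C=0)
Step 10: fill(A) -> (A=3 B=3 C=0)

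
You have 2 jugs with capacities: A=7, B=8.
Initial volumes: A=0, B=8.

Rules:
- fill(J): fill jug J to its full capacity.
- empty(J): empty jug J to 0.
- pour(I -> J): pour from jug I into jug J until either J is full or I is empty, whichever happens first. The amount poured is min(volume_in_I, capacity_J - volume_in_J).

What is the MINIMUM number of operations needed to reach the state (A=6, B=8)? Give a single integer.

Answer: 5

Derivation:
BFS from (A=0, B=8). One shortest path:
  1. fill(A) -> (A=7 B=8)
  2. empty(B) -> (A=7 B=0)
  3. pour(A -> B) -> (A=0 B=7)
  4. fill(A) -> (A=7 B=7)
  5. pour(A -> B) -> (A=6 B=8)
Reached target in 5 moves.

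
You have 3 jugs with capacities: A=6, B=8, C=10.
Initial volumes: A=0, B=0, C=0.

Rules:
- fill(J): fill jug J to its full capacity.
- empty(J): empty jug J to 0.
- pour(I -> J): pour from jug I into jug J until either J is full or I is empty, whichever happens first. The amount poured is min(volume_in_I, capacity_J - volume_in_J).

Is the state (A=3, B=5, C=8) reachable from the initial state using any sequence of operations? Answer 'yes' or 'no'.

Answer: no

Derivation:
BFS explored all 96 reachable states.
Reachable set includes: (0,0,0), (0,0,2), (0,0,4), (0,0,6), (0,0,8), (0,0,10), (0,2,0), (0,2,2), (0,2,4), (0,2,6), (0,2,8), (0,2,10) ...
Target (A=3, B=5, C=8) not in reachable set → no.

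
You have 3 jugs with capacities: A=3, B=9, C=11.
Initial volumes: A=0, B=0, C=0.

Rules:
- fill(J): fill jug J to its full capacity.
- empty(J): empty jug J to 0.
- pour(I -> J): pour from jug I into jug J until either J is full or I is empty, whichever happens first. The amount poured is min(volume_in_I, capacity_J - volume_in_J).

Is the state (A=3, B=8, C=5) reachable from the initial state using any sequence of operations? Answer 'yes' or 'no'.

Answer: yes

Derivation:
BFS from (A=0, B=0, C=0):
  1. fill(C) -> (A=0 B=0 C=11)
  2. pour(C -> A) -> (A=3 B=0 C=8)
  3. empty(A) -> (A=0 B=0 C=8)
  4. pour(C -> B) -> (A=0 B=8 C=0)
  5. fill(C) -> (A=0 B=8 C=11)
  6. pour(C -> A) -> (A=3 B=8 C=8)
  7. empty(A) -> (A=0 B=8 C=8)
  8. pour(C -> A) -> (A=3 B=8 C=5)
Target reached → yes.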